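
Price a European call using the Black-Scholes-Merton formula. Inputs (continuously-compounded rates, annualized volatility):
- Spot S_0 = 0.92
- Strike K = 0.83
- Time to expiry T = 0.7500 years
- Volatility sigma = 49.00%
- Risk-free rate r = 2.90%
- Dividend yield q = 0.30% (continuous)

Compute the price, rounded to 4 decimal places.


Answer: Price = 0.2042

Derivation:
d1 = (ln(S/K) + (r - q + 0.5*sigma^2) * T) / (sigma * sqrt(T)) = 0.50072875
d2 = d1 - sigma * sqrt(T) = 0.07637630
exp(-rT) = 0.97848483; exp(-qT) = 0.99775253
C = S_0 * exp(-qT) * N(d1) - K * exp(-rT) * N(d2)
N(d1) = 0.69171898; N(d2) = 0.53044014
C = 0.9200 * 0.99775253 * 0.69171898 - 0.8300 * 0.97848483 * 0.53044014 = 0.2042


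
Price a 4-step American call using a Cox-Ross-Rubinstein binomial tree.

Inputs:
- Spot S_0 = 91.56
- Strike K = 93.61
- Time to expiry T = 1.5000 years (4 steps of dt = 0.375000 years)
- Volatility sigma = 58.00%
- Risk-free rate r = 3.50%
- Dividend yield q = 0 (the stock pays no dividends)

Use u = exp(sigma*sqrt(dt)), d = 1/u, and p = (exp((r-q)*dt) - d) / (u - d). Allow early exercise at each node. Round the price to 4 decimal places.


Answer: Price = V(0,0) = 25.2604

Derivation:
dt = T/N = 0.375000
u = exp(sigma*sqrt(dt)) = 1.426432; d = 1/u = 0.701050
p = (exp((r-q)*dt) - d) / (u - d) = 0.430341
Discount per step: exp(-r*dt) = 0.986961
Stock lattice S(k, i) with i counting down-moves:
  k=0: S(0,0) = 91.5600
  k=1: S(1,0) = 130.6041; S(1,1) = 64.1881
  k=2: S(2,0) = 186.2978; S(2,1) = 91.5600; S(2,2) = 44.9991
  k=3: S(3,0) = 265.7411; S(3,1) = 130.6041; S(3,2) = 64.1881; S(3,3) = 31.5466
  k=4: S(4,0) = 379.0615; S(4,1) = 186.2978; S(4,2) = 91.5600; S(4,3) = 44.9991; S(4,4) = 22.1158
Terminal payoffs V(N, i) = max(S_T - K, 0):
  V(4,0) = 285.451532; V(4,1) = 92.687810; V(4,2) = 0.000000; V(4,3) = 0.000000; V(4,4) = 0.000000
Backward induction: V(k, i) = exp(-r*dt) * [p * V(k+1, i) + (1-p) * V(k+1, i+1)]; then take max(V_cont, immediate exercise) for American.
  V(3,0) = exp(-r*dt) * [p*285.451532 + (1-p)*92.687810] = 173.351705; exercise = 172.131102; V(3,0) = max -> 173.351705
  V(3,1) = exp(-r*dt) * [p*92.687810 + (1-p)*0.000000] = 39.367264; exercise = 36.994087; V(3,1) = max -> 39.367264
  V(3,2) = exp(-r*dt) * [p*0.000000 + (1-p)*0.000000] = 0.000000; exercise = 0.000000; V(3,2) = max -> 0.000000
  V(3,3) = exp(-r*dt) * [p*0.000000 + (1-p)*0.000000] = 0.000000; exercise = 0.000000; V(3,3) = max -> 0.000000
  V(2,0) = exp(-r*dt) * [p*173.351705 + (1-p)*39.367264] = 95.761114; exercise = 92.687810; V(2,0) = max -> 95.761114
  V(2,1) = exp(-r*dt) * [p*39.367264 + (1-p)*0.000000] = 16.720445; exercise = 0.000000; V(2,1) = max -> 16.720445
  V(2,2) = exp(-r*dt) * [p*0.000000 + (1-p)*0.000000] = 0.000000; exercise = 0.000000; V(2,2) = max -> 0.000000
  V(1,0) = exp(-r*dt) * [p*95.761114 + (1-p)*16.720445] = 50.073341; exercise = 36.994087; V(1,0) = max -> 50.073341
  V(1,1) = exp(-r*dt) * [p*16.720445 + (1-p)*0.000000] = 7.101669; exercise = 0.000000; V(1,1) = max -> 7.101669
  V(0,0) = exp(-r*dt) * [p*50.073341 + (1-p)*7.101669] = 25.260414; exercise = 0.000000; V(0,0) = max -> 25.260414


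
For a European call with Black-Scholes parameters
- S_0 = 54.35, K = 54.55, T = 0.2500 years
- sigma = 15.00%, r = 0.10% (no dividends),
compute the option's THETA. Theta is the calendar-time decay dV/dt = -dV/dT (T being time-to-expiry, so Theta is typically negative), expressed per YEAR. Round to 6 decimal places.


Answer: Theta = -3.277731

Derivation:
d1 = -0.0081413162; d2 = -0.0831413162
phi(d1) = 0.3989290595; exp(-qT) = 1.0000000000; exp(-rT) = 0.9997500312
Theta = -S*exp(-qT)*phi(d1)*sigma/(2*sqrt(T)) - r*K*exp(-rT)*N(d2) + q*S*exp(-qT)*N(d1)
N(d1) = 0.4967521206; N(d2) = 0.4668695870; sqrt(T) = 0.5000000000
Term 1 = -54.3500 * 1.0000000000 * 0.3989290595 * 0.1500 / (2 * 0.5000000000) = -3.2522691576
Term 2 = -0.0010 * 54.5500 * 0.9997500312 * 0.4668695870 = -0.0254613698
Term 3 = 0 (no dividend yield, q = 0)
Theta = -3.2522691576 + (-0.0254613698) + (0.0000000000) = -3.277731


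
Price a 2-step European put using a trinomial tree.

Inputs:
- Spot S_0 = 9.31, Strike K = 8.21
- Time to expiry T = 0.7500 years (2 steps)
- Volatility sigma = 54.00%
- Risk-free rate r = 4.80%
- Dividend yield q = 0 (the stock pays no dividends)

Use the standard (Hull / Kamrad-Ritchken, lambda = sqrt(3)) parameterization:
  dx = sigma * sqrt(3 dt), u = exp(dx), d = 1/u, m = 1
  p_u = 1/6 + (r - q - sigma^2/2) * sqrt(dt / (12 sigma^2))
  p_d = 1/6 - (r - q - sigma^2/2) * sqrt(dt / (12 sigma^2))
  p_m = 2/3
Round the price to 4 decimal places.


dt = T/N = 0.375000; dx = sigma*sqrt(3*dt) = 0.572756
u = exp(dx) = 1.773148; d = 1/u = 0.563969
p_u = 0.134650, p_m = 0.666667, p_d = 0.198683
Discount per step: exp(-r*dt) = 0.982161
Stock lattice S(k, j) with j the centered position index:
  k=0: S(0,+0) = 9.3100
  k=1: S(1,-1) = 5.2505; S(1,+0) = 9.3100; S(1,+1) = 16.5080
  k=2: S(2,-2) = 2.9611; S(2,-1) = 5.2505; S(2,+0) = 9.3100; S(2,+1) = 16.5080; S(2,+2) = 29.2711
Terminal payoffs V(N, j) = max(K - S_T, 0):
  V(2,-2) = 5.248855; V(2,-1) = 2.959451; V(2,+0) = 0.000000; V(2,+1) = 0.000000; V(2,+2) = 0.000000
Backward induction: V(k, j) = exp(-r*dt) * [p_u * V(k+1, j+1) + p_m * V(k+1, j) + p_d * V(k+1, j-1)]
  V(1,-1) = exp(-r*dt) * [p_u*0.000000 + p_m*2.959451 + p_d*5.248855] = 2.962026
  V(1,+0) = exp(-r*dt) * [p_u*0.000000 + p_m*0.000000 + p_d*2.959451] = 0.577503
  V(1,+1) = exp(-r*dt) * [p_u*0.000000 + p_m*0.000000 + p_d*0.000000] = 0.000000
  V(0,+0) = exp(-r*dt) * [p_u*0.000000 + p_m*0.577503 + p_d*2.962026] = 0.956140

Answer: Price = V(0,0) = 0.9561


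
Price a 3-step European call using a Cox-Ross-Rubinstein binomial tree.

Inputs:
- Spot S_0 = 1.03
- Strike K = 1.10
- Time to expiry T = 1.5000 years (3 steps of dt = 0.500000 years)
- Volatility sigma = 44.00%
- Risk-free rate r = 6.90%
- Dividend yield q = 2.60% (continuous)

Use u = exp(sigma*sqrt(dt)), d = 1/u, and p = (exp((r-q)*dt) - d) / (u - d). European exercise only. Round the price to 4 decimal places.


dt = T/N = 0.500000
u = exp(sigma*sqrt(dt)) = 1.364963; d = 1/u = 0.732621
p = (exp((r-q)*dt) - d) / (u - d) = 0.457208
Discount per step: exp(-r*dt) = 0.966088
Stock lattice S(k, i) with i counting down-moves:
  k=0: S(0,0) = 1.0300
  k=1: S(1,0) = 1.4059; S(1,1) = 0.7546
  k=2: S(2,0) = 1.9190; S(2,1) = 1.0300; S(2,2) = 0.5528
  k=3: S(3,0) = 2.6194; S(3,1) = 1.4059; S(3,2) = 0.7546; S(3,3) = 0.4050
Terminal payoffs V(N, i) = max(S_T - K, 0):
  V(3,0) = 1.519386; V(3,1) = 0.305911; V(3,2) = 0.000000; V(3,3) = 0.000000
Backward induction: V(k, i) = exp(-r*dt) * [p * V(k+1, i) + (1-p) * V(k+1, i+1)].
  V(2,0) = exp(-r*dt) * [p*1.519386 + (1-p)*0.305911] = 0.831533
  V(2,1) = exp(-r*dt) * [p*0.305911 + (1-p)*0.000000] = 0.135122
  V(2,2) = exp(-r*dt) * [p*0.000000 + (1-p)*0.000000] = 0.000000
  V(1,0) = exp(-r*dt) * [p*0.831533 + (1-p)*0.135122] = 0.438147
  V(1,1) = exp(-r*dt) * [p*0.135122 + (1-p)*0.000000] = 0.059684
  V(0,0) = exp(-r*dt) * [p*0.438147 + (1-p)*0.059684] = 0.224829

Answer: Price = V(0,0) = 0.2248


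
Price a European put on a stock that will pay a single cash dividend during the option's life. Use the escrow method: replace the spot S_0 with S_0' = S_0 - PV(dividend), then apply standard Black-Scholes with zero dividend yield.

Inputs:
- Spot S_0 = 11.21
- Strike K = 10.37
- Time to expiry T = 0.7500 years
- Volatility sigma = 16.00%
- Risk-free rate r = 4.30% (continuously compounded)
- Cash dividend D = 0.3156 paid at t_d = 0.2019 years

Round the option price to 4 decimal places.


PV(D) = D * exp(-r * t_d) = 0.3156 * 0.99135588 = 0.31287191
S_0' = S_0 - PV(D) = 11.2100 - 0.31287191 = 10.89712809
d1 = (ln(S_0'/K) + (r + sigma^2/2)*T) / (sigma*sqrt(T)) = 0.65985545
d2 = d1 - sigma*sqrt(T) = 0.52129139
exp(-rT) = 0.96826449
N(-d1) = 0.25467330; N(-d2) = 0.30108190
P = K * exp(-rT) * N(-d2) - S_0' * N(-d1) = 10.3700 * 0.96826449 * 0.30108190 - 10.89712809 * 0.25467330 = 0.2479

Answer: Price = 0.2479


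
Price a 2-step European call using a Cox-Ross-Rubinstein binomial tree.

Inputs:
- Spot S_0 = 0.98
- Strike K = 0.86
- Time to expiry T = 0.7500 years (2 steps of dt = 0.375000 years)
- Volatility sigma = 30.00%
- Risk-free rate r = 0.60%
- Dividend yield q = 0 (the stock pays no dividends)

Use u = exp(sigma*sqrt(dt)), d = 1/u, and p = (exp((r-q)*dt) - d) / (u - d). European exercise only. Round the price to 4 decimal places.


Answer: Price = V(0,0) = 0.1764

Derivation:
dt = T/N = 0.375000
u = exp(sigma*sqrt(dt)) = 1.201669; d = 1/u = 0.832176
p = (exp((r-q)*dt) - d) / (u - d) = 0.460297
Discount per step: exp(-r*dt) = 0.997753
Stock lattice S(k, i) with i counting down-moves:
  k=0: S(0,0) = 0.9800
  k=1: S(1,0) = 1.1776; S(1,1) = 0.8155
  k=2: S(2,0) = 1.4151; S(2,1) = 0.9800; S(2,2) = 0.6787
Terminal payoffs V(N, i) = max(S_T - K, 0):
  V(2,0) = 0.555129; V(2,1) = 0.120000; V(2,2) = 0.000000
Backward induction: V(k, i) = exp(-r*dt) * [p * V(k+1, i) + (1-p) * V(k+1, i+1)].
  V(1,0) = exp(-r*dt) * [p*0.555129 + (1-p)*0.120000] = 0.319569
  V(1,1) = exp(-r*dt) * [p*0.120000 + (1-p)*0.000000] = 0.055112
  V(0,0) = exp(-r*dt) * [p*0.319569 + (1-p)*0.055112] = 0.176443


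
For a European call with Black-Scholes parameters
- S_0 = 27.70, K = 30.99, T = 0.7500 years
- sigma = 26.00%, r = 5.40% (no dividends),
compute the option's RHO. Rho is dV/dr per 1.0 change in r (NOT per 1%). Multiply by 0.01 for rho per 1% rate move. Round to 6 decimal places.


d1 = -0.2059903981; d2 = -0.4311570031
phi(d1) = 0.3905674664; exp(-qT) = 1.0000000000; exp(-rT) = 0.9603091645
N(d2) = 0.3331771076
Rho = K*T*exp(-rT)*N(d2) = 30.9900 * 0.7500 * 0.9603091645 * 0.3331771076 = 7.436508

Answer: Rho = 7.436508


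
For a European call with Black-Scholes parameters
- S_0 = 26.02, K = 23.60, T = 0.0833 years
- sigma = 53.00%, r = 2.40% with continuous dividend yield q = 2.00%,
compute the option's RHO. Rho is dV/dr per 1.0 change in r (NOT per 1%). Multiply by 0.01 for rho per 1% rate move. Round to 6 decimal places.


d1 = 0.7168297036; d2 = 0.5638624849
phi(d1) = 0.3085532179; exp(-qT) = 0.9983353870; exp(-rT) = 0.9980027971
N(d2) = 0.7135761385
Rho = K*T*exp(-rT)*N(d2) = 23.6000 * 0.0833 * 0.9980027971 * 0.7135761385 = 1.400003

Answer: Rho = 1.400003


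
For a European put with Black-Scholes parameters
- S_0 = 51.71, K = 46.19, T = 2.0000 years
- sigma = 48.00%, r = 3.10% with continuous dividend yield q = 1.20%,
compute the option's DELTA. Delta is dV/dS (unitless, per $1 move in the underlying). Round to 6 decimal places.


Answer: Delta = -0.280354

Derivation:
d1 = 0.5616900683; d2 = -0.1171324416
phi(d1) = 0.3407226759; exp(-qT) = 0.9762857098; exp(-rT) = 0.9398828868
N(-d1) = 0.2871636011
Delta = -exp(-qT) * N(-d1) = -0.9762857098 * 0.2871636011 = -0.280354


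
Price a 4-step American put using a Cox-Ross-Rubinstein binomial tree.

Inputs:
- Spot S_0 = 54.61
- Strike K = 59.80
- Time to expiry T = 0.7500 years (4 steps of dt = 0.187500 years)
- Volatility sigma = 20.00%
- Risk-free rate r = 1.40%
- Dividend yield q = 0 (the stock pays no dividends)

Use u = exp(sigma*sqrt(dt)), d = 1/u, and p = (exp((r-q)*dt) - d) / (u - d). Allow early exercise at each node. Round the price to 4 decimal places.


dt = T/N = 0.187500
u = exp(sigma*sqrt(dt)) = 1.090463; d = 1/u = 0.917042
p = (exp((r-q)*dt) - d) / (u - d) = 0.493519
Discount per step: exp(-r*dt) = 0.997378
Stock lattice S(k, i) with i counting down-moves:
  k=0: S(0,0) = 54.6100
  k=1: S(1,0) = 59.5502; S(1,1) = 50.0796
  k=2: S(2,0) = 64.9373; S(2,1) = 54.6100; S(2,2) = 45.9251
  k=3: S(3,0) = 70.8117; S(3,1) = 59.5502; S(3,2) = 50.0796; S(3,3) = 42.1152
  k=4: S(4,0) = 77.2176; S(4,1) = 64.9373; S(4,2) = 54.6100; S(4,3) = 45.9251; S(4,4) = 38.6214
Terminal payoffs V(N, i) = max(K - S_T, 0):
  V(4,0) = 0.000000; V(4,1) = 0.000000; V(4,2) = 5.190000; V(4,3) = 13.874894; V(4,4) = 21.178587
Backward induction: V(k, i) = exp(-r*dt) * [p * V(k+1, i) + (1-p) * V(k+1, i+1)]; then take max(V_cont, immediate exercise) for American.
  V(3,0) = exp(-r*dt) * [p*0.000000 + (1-p)*0.000000] = 0.000000; exercise = 0.000000; V(3,0) = max -> 0.000000
  V(3,1) = exp(-r*dt) * [p*0.000000 + (1-p)*5.190000] = 2.621744; exercise = 0.249806; V(3,1) = max -> 2.621744
  V(3,2) = exp(-r*dt) * [p*5.190000 + (1-p)*13.874894] = 9.563594; exercise = 9.720363; V(3,2) = max -> 9.720363
  V(3,3) = exp(-r*dt) * [p*13.874894 + (1-p)*21.178587] = 17.528002; exercise = 17.684772; V(3,3) = max -> 17.684772
  V(2,0) = exp(-r*dt) * [p*0.000000 + (1-p)*2.621744] = 1.324382; exercise = 0.000000; V(2,0) = max -> 1.324382
  V(2,1) = exp(-r*dt) * [p*2.621744 + (1-p)*9.720363] = 6.200759; exercise = 5.190000; V(2,1) = max -> 6.200759
  V(2,2) = exp(-r*dt) * [p*9.720363 + (1-p)*17.684772] = 13.718125; exercise = 13.874894; V(2,2) = max -> 13.874894
  V(1,0) = exp(-r*dt) * [p*1.324382 + (1-p)*6.200759] = 3.784226; exercise = 0.249806; V(1,0) = max -> 3.784226
  V(1,1) = exp(-r*dt) * [p*6.200759 + (1-p)*13.874894] = 10.061115; exercise = 9.720363; V(1,1) = max -> 10.061115
  V(0,0) = exp(-r*dt) * [p*3.784226 + (1-p)*10.061115] = 6.945095; exercise = 5.190000; V(0,0) = max -> 6.945095

Answer: Price = V(0,0) = 6.9451


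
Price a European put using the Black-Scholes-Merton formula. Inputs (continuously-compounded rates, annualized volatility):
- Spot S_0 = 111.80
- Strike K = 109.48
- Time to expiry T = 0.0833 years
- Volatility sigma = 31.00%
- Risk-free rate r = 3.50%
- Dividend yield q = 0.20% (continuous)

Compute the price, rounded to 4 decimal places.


Answer: Price = 2.7694

Derivation:
d1 = (ln(S/K) + (r - q + 0.5*sigma^2) * T) / (sigma * sqrt(T)) = 0.30983246
d2 = d1 - sigma * sqrt(T) = 0.22036107
exp(-rT) = 0.99708875; exp(-qT) = 0.99983341
P = K * exp(-rT) * N(-d2) - S_0 * exp(-qT) * N(-d1)
N(-d1) = 0.37834418; N(-d2) = 0.41279498
P = 109.4800 * 0.99708875 * 0.41279498 - 111.8000 * 0.99983341 * 0.37834418 = 2.7694


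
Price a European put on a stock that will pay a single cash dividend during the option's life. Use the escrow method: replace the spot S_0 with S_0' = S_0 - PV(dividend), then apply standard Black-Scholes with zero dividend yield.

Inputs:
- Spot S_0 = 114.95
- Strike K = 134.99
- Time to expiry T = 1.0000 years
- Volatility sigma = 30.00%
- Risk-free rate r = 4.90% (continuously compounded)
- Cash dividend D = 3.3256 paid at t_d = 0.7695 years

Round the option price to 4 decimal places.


Answer: Price = 24.2355

Derivation:
PV(D) = D * exp(-r * t_d) = 3.3256 * 0.96299650 = 3.20254117
S_0' = S_0 - PV(D) = 114.9500 - 3.20254117 = 111.74745883
d1 = (ln(S_0'/K) + (r + sigma^2/2)*T) / (sigma*sqrt(T)) = -0.31653069
d2 = d1 - sigma*sqrt(T) = -0.61653069
exp(-rT) = 0.95218113
N(-d1) = 0.62420013; N(-d2) = 0.73122784
P = K * exp(-rT) * N(-d2) - S_0' * N(-d1) = 134.9900 * 0.95218113 * 0.73122784 - 111.74745883 * 0.62420013 = 24.2355


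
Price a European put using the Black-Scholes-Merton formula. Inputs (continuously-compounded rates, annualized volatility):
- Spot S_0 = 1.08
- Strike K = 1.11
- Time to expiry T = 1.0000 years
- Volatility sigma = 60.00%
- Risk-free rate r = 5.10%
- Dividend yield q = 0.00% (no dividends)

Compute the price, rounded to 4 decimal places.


d1 = (ln(S/K) + (r - q + 0.5*sigma^2) * T) / (sigma * sqrt(T)) = 0.33933504
d2 = d1 - sigma * sqrt(T) = -0.26066496
exp(-rT) = 0.95027867; exp(-qT) = 1.00000000
P = K * exp(-rT) * N(-d2) - S_0 * exp(-qT) * N(-d1)
N(-d1) = 0.36717867; N(-d2) = 0.60282455
P = 1.1100 * 0.95027867 * 0.60282455 - 1.0800 * 1.00000000 * 0.36717867 = 0.2393

Answer: Price = 0.2393


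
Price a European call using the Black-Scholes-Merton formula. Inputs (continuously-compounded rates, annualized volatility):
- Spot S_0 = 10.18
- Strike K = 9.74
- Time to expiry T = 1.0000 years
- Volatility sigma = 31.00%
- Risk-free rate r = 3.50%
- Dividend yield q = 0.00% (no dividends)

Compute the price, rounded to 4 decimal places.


Answer: Price = 1.6325

Derivation:
d1 = (ln(S/K) + (r - q + 0.5*sigma^2) * T) / (sigma * sqrt(T)) = 0.41043191
d2 = d1 - sigma * sqrt(T) = 0.10043191
exp(-rT) = 0.96560542; exp(-qT) = 1.00000000
C = S_0 * exp(-qT) * N(d1) - K * exp(-rT) * N(d2)
N(d1) = 0.65925543; N(d2) = 0.53999928
C = 10.1800 * 1.00000000 * 0.65925543 - 9.7400 * 0.96560542 * 0.53999928 = 1.6325


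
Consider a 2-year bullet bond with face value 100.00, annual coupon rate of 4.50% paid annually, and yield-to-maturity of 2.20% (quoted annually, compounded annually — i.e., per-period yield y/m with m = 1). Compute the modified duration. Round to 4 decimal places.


Answer: Modified duration = 1.9157

Derivation:
Coupon per period c = face * coupon_rate / m = 4.500000
Periods per year m = 1; per-period yield y/m = 0.022000
Number of cashflows N = 2
Cashflows (t years, CF_t, discount factor 1/(1+y/m)^(m*t), PV):
  t = 1.0000: CF_t = 4.500000, DF = 0.978474, PV = 4.403131
  t = 2.0000: CF_t = 104.500000, DF = 0.957411, PV = 100.049402
Price P = sum_t PV_t = 104.452533
First compute Macaulay numerator sum_t t * PV_t:
  t * PV_t at t = 1.0000: 4.403131
  t * PV_t at t = 2.0000: 200.098805
Macaulay duration D = 204.501936 / 104.452533 = 1.957846
Modified duration = D / (1 + y/m) = 1.957846 / (1 + 0.022000) = 1.915700


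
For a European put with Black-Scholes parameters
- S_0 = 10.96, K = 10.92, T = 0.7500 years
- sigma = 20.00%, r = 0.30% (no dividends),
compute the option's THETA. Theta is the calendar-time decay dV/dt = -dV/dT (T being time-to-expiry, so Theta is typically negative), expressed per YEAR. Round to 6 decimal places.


d1 = 0.1207026440; d2 = -0.0525024367
phi(d1) = 0.3960467190; exp(-qT) = 1.0000000000; exp(-rT) = 0.9977525294
Theta = -S*exp(-qT)*phi(d1)*sigma/(2*sqrt(T)) + r*K*exp(-rT)*N(-d2) - q*S*exp(-qT)*N(-d1)
N(-d1) = 0.4519632823; N(-d2) = 0.5209358231; sqrt(T) = 0.8660254038
Term 1 = -10.9600 * 1.0000000000 * 0.3960467190 * 0.2000 / (2 * 0.8660254038) = -0.5012176342
Term 2 = 0.0030 * 10.9200 * 0.9977525294 * 0.5209358231 = 0.0170275026
Term 3 = 0 (no dividend yield, q = 0)
Theta = -0.5012176342 + (0.0170275026) + (0.0000000000) = -0.484190

Answer: Theta = -0.484190


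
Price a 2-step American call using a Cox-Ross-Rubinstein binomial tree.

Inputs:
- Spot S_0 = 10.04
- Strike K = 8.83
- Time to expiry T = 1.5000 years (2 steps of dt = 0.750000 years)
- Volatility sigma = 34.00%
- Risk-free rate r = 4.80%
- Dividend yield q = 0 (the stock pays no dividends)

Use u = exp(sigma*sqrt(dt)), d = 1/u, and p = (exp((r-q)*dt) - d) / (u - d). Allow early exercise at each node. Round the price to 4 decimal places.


Answer: Price = V(0,0) = 2.6174

Derivation:
dt = T/N = 0.750000
u = exp(sigma*sqrt(dt)) = 1.342386; d = 1/u = 0.744942
p = (exp((r-q)*dt) - d) / (u - d) = 0.488270
Discount per step: exp(-r*dt) = 0.964640
Stock lattice S(k, i) with i counting down-moves:
  k=0: S(0,0) = 10.0400
  k=1: S(1,0) = 13.4776; S(1,1) = 7.4792
  k=2: S(2,0) = 18.0921; S(2,1) = 10.0400; S(2,2) = 5.5716
Terminal payoffs V(N, i) = max(S_T - K, 0):
  V(2,0) = 9.262082; V(2,1) = 1.210000; V(2,2) = 0.000000
Backward induction: V(k, i) = exp(-r*dt) * [p * V(k+1, i) + (1-p) * V(k+1, i+1)]; then take max(V_cont, immediate exercise) for American.
  V(1,0) = exp(-r*dt) * [p*9.262082 + (1-p)*1.210000] = 4.959782; exercise = 4.647556; V(1,0) = max -> 4.959782
  V(1,1) = exp(-r*dt) * [p*1.210000 + (1-p)*0.000000] = 0.569915; exercise = 0.000000; V(1,1) = max -> 0.569915
  V(0,0) = exp(-r*dt) * [p*4.959782 + (1-p)*0.569915] = 2.617410; exercise = 1.210000; V(0,0) = max -> 2.617410


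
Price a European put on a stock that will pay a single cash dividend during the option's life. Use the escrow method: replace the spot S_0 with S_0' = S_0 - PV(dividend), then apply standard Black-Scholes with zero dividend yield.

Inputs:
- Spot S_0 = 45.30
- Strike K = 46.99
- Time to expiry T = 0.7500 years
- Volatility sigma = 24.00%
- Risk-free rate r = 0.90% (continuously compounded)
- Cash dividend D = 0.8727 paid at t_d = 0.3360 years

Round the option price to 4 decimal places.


Answer: Price = 4.9973

Derivation:
PV(D) = D * exp(-r * t_d) = 0.8727 * 0.99698057 = 0.87006494
S_0' = S_0 - PV(D) = 45.3000 - 0.87006494 = 44.42993506
d1 = (ln(S_0'/K) + (r + sigma^2/2)*T) / (sigma*sqrt(T)) = -0.13313388
d2 = d1 - sigma*sqrt(T) = -0.34097998
exp(-rT) = 0.99327273
N(-d1) = 0.55295625; N(-d2) = 0.63344067
P = K * exp(-rT) * N(-d2) - S_0' * N(-d1) = 46.9900 * 0.99327273 * 0.63344067 - 44.42993506 * 0.55295625 = 4.9973


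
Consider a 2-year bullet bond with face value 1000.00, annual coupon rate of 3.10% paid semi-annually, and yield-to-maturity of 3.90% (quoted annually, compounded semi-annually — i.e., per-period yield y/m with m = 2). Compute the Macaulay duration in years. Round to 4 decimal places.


Answer: Macaulay duration = 1.9543 years

Derivation:
Coupon per period c = face * coupon_rate / m = 15.500000
Periods per year m = 2; per-period yield y/m = 0.019500
Number of cashflows N = 4
Cashflows (t years, CF_t, discount factor 1/(1+y/m)^(m*t), PV):
  t = 0.5000: CF_t = 15.500000, DF = 0.980873, PV = 15.203531
  t = 1.0000: CF_t = 15.500000, DF = 0.962112, PV = 14.912733
  t = 1.5000: CF_t = 15.500000, DF = 0.943709, PV = 14.627497
  t = 2.0000: CF_t = 1015.500000, DF = 0.925659, PV = 940.006826
Price P = sum_t PV_t = 984.750587
Macaulay numerator sum_t t * PV_t:
  t * PV_t at t = 0.5000: 7.601766
  t * PV_t at t = 1.0000: 14.912733
  t * PV_t at t = 1.5000: 21.941245
  t * PV_t at t = 2.0000: 1880.013652
Macaulay duration D = (sum_t t * PV_t) / P = 1924.469395 / 984.750587 = 1.954271


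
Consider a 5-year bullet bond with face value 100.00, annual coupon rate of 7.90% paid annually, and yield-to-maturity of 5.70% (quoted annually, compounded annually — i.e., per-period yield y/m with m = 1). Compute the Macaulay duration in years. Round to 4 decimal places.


Coupon per period c = face * coupon_rate / m = 7.900000
Periods per year m = 1; per-period yield y/m = 0.057000
Number of cashflows N = 5
Cashflows (t years, CF_t, discount factor 1/(1+y/m)^(m*t), PV):
  t = 1.0000: CF_t = 7.900000, DF = 0.946074, PV = 7.473983
  t = 2.0000: CF_t = 7.900000, DF = 0.895056, PV = 7.070939
  t = 3.0000: CF_t = 7.900000, DF = 0.846789, PV = 6.689630
  t = 4.0000: CF_t = 7.900000, DF = 0.801125, PV = 6.328884
  t = 5.0000: CF_t = 107.900000, DF = 0.757923, PV = 81.779887
Price P = sum_t PV_t = 109.343324
Macaulay numerator sum_t t * PV_t:
  t * PV_t at t = 1.0000: 7.473983
  t * PV_t at t = 2.0000: 14.141879
  t * PV_t at t = 3.0000: 20.068891
  t * PV_t at t = 4.0000: 25.315536
  t * PV_t at t = 5.0000: 408.899437
Macaulay duration D = (sum_t t * PV_t) / P = 475.899727 / 109.343324 = 4.352344

Answer: Macaulay duration = 4.3523 years


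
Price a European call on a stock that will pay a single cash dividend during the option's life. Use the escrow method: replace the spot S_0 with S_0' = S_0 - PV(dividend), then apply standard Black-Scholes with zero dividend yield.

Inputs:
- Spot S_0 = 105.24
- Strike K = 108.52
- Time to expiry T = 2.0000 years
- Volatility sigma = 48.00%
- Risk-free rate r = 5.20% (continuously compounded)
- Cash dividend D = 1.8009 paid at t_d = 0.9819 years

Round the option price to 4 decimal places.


PV(D) = D * exp(-r * t_d) = 1.8009 * 0.95022280 = 1.71125623
S_0' = S_0 - PV(D) = 105.2400 - 1.71125623 = 103.52874377
d1 = (ln(S_0'/K) + (r + sigma^2/2)*T) / (sigma*sqrt(T)) = 0.42325468
d2 = d1 - sigma*sqrt(T) = -0.25556783
exp(-rT) = 0.90122530
N(d1) = 0.66394527; N(d2) = 0.39914228
C = S_0' * N(d1) - K * exp(-rT) * N(d2) = 103.52874377 * 0.66394527 - 108.5200 * 0.90122530 * 0.39914228 = 29.7009

Answer: Price = 29.7009


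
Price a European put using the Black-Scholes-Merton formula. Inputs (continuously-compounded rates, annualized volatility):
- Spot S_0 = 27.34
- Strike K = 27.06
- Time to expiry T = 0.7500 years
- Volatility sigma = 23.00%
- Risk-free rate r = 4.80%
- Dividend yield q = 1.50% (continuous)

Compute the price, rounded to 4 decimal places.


Answer: Price = 1.6747

Derivation:
d1 = (ln(S/K) + (r - q + 0.5*sigma^2) * T) / (sigma * sqrt(T)) = 0.27553017
d2 = d1 - sigma * sqrt(T) = 0.07634432
exp(-rT) = 0.96464029; exp(-qT) = 0.98881304
P = K * exp(-rT) * N(-d2) - S_0 * exp(-qT) * N(-d1)
N(-d1) = 0.39145448; N(-d2) = 0.46957258
P = 27.0600 * 0.96464029 * 0.46957258 - 27.3400 * 0.98881304 * 0.39145448 = 1.6747


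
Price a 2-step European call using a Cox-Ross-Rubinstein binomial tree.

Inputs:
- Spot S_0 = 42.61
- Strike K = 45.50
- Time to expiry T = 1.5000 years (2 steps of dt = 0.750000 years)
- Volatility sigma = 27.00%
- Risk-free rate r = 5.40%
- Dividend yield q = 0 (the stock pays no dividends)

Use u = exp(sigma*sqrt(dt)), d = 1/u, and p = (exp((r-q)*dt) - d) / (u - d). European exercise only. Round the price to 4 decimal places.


Answer: Price = V(0,0) = 5.8192

Derivation:
dt = T/N = 0.750000
u = exp(sigma*sqrt(dt)) = 1.263426; d = 1/u = 0.791499
p = (exp((r-q)*dt) - d) / (u - d) = 0.529388
Discount per step: exp(-r*dt) = 0.960309
Stock lattice S(k, i) with i counting down-moves:
  k=0: S(0,0) = 42.6100
  k=1: S(1,0) = 53.8346; S(1,1) = 33.7258
  k=2: S(2,0) = 68.0160; S(2,1) = 42.6100; S(2,2) = 26.6939
Terminal payoffs V(N, i) = max(S_T - K, 0):
  V(2,0) = 22.515981; V(2,1) = 0.000000; V(2,2) = 0.000000
Backward induction: V(k, i) = exp(-r*dt) * [p * V(k+1, i) + (1-p) * V(k+1, i+1)].
  V(1,0) = exp(-r*dt) * [p*22.515981 + (1-p)*0.000000] = 11.446589
  V(1,1) = exp(-r*dt) * [p*0.000000 + (1-p)*0.000000] = 0.000000
  V(0,0) = exp(-r*dt) * [p*11.446589 + (1-p)*0.000000] = 5.819174


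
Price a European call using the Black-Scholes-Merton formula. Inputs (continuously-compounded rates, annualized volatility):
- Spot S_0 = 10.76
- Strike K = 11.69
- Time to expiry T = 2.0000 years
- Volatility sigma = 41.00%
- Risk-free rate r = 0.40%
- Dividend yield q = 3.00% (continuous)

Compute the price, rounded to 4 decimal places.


d1 = (ln(S/K) + (r - q + 0.5*sigma^2) * T) / (sigma * sqrt(T)) = 0.05726147
d2 = d1 - sigma * sqrt(T) = -0.52256609
exp(-rT) = 0.99203191; exp(-qT) = 0.94176453
C = S_0 * exp(-qT) * N(d1) - K * exp(-rT) * N(d2)
N(d1) = 0.52283154; N(d2) = 0.30063812
C = 10.7600 * 0.94176453 * 0.52283154 - 11.6900 * 0.99203191 * 0.30063812 = 1.8116

Answer: Price = 1.8116


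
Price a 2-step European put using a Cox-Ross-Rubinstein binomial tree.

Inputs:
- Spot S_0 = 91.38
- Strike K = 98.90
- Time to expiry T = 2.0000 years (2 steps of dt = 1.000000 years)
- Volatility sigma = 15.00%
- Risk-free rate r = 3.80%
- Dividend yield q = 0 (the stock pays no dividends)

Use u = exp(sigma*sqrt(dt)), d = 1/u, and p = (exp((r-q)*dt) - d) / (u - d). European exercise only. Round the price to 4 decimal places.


dt = T/N = 1.000000
u = exp(sigma*sqrt(dt)) = 1.161834; d = 1/u = 0.860708
p = (exp((r-q)*dt) - d) / (u - d) = 0.591191
Discount per step: exp(-r*dt) = 0.962713
Stock lattice S(k, i) with i counting down-moves:
  k=0: S(0,0) = 91.3800
  k=1: S(1,0) = 106.1684; S(1,1) = 78.6515
  k=2: S(2,0) = 123.3501; S(2,1) = 91.3800; S(2,2) = 67.6960
Terminal payoffs V(N, i) = max(K - S_T, 0):
  V(2,0) = 0.000000; V(2,1) = 7.520000; V(2,2) = 31.204031
Backward induction: V(k, i) = exp(-r*dt) * [p * V(k+1, i) + (1-p) * V(k+1, i+1)].
  V(1,0) = exp(-r*dt) * [p*0.000000 + (1-p)*7.520000] = 2.959611
  V(1,1) = exp(-r*dt) * [p*7.520000 + (1-p)*31.204031] = 16.560815
  V(0,0) = exp(-r*dt) * [p*2.959611 + (1-p)*16.560815] = 8.202218

Answer: Price = V(0,0) = 8.2022


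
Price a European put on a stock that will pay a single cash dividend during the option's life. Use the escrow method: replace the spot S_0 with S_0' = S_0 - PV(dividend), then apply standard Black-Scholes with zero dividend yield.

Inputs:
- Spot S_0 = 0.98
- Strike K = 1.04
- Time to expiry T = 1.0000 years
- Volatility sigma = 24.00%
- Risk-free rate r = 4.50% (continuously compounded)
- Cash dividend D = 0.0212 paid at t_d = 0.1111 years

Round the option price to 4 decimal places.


PV(D) = D * exp(-r * t_d) = 0.0212 * 0.99501298 = 0.02109428
S_0' = S_0 - PV(D) = 0.9800 - 0.02109428 = 0.95890572
d1 = (ln(S_0'/K) + (r + sigma^2/2)*T) / (sigma*sqrt(T)) = -0.03076345
d2 = d1 - sigma*sqrt(T) = -0.27076345
exp(-rT) = 0.95599748
N(-d1) = 0.51227090; N(-d2) = 0.60671351
P = K * exp(-rT) * N(-d2) - S_0' * N(-d1) = 1.0400 * 0.95599748 * 0.60671351 - 0.95890572 * 0.51227090 = 0.1120

Answer: Price = 0.1120


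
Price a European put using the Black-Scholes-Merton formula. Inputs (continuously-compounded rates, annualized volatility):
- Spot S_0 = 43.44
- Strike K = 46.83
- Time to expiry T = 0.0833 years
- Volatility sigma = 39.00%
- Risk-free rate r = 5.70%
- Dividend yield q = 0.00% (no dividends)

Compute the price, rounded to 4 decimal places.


Answer: Price = 3.9870

Derivation:
d1 = (ln(S/K) + (r - q + 0.5*sigma^2) * T) / (sigma * sqrt(T)) = -0.56911724
d2 = d1 - sigma * sqrt(T) = -0.68167802
exp(-rT) = 0.99526315; exp(-qT) = 1.00000000
P = K * exp(-rT) * N(-d2) - S_0 * exp(-qT) * N(-d1)
N(-d1) = 0.71536171; N(-d2) = 0.75227872
P = 46.8300 * 0.99526315 * 0.75227872 - 43.4400 * 1.00000000 * 0.71536171 = 3.9870


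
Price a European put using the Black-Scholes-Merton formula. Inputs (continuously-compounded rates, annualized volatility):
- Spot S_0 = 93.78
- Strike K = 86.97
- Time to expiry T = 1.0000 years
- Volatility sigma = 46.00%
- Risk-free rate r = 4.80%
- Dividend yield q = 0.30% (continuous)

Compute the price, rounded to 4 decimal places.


d1 = (ln(S/K) + (r - q + 0.5*sigma^2) * T) / (sigma * sqrt(T)) = 0.49171387
d2 = d1 - sigma * sqrt(T) = 0.03171387
exp(-rT) = 0.95313379; exp(-qT) = 0.99700450
P = K * exp(-rT) * N(-d2) - S_0 * exp(-qT) * N(-d1)
N(-d1) = 0.31146081; N(-d2) = 0.48735012
P = 86.9700 * 0.95313379 * 0.48735012 - 93.7800 * 0.99700450 * 0.31146081 = 11.2771

Answer: Price = 11.2771


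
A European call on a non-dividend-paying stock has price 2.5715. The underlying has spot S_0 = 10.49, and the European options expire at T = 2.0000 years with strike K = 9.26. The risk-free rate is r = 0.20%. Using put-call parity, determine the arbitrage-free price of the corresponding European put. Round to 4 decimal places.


Answer: Put price = 1.3045

Derivation:
Put-call parity: C - P = S_0 * exp(-qT) - K * exp(-rT).
S_0 * exp(-qT) = 10.4900 * 1.00000000 = 10.49000000
K * exp(-rT) = 9.2600 * 0.99600799 = 9.22303398
P = C - S*exp(-qT) + K*exp(-rT)
P = 2.5715 - 10.49000000 + 9.22303398 = 1.3045


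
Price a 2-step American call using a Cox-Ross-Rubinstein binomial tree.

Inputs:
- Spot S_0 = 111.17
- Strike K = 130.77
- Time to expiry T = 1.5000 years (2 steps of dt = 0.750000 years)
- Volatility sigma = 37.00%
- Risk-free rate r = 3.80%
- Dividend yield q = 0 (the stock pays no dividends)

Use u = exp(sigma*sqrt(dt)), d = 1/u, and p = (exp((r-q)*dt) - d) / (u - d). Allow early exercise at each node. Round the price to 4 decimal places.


Answer: Price = V(0,0) = 16.3835

Derivation:
dt = T/N = 0.750000
u = exp(sigma*sqrt(dt)) = 1.377719; d = 1/u = 0.725837
p = (exp((r-q)*dt) - d) / (u - d) = 0.464920
Discount per step: exp(-r*dt) = 0.971902
Stock lattice S(k, i) with i counting down-moves:
  k=0: S(0,0) = 111.1700
  k=1: S(1,0) = 153.1610; S(1,1) = 80.6913
  k=2: S(2,0) = 211.0129; S(2,1) = 111.1700; S(2,2) = 58.5688
Terminal payoffs V(N, i) = max(S_T - K, 0):
  V(2,0) = 80.242919; V(2,1) = 0.000000; V(2,2) = 0.000000
Backward induction: V(k, i) = exp(-r*dt) * [p * V(k+1, i) + (1-p) * V(k+1, i+1)]; then take max(V_cont, immediate exercise) for American.
  V(1,0) = exp(-r*dt) * [p*80.242919 + (1-p)*0.000000] = 36.258282; exercise = 22.391047; V(1,0) = max -> 36.258282
  V(1,1) = exp(-r*dt) * [p*0.000000 + (1-p)*0.000000] = 0.000000; exercise = 0.000000; V(1,1) = max -> 0.000000
  V(0,0) = exp(-r*dt) * [p*36.258282 + (1-p)*0.000000] = 16.383539; exercise = 0.000000; V(0,0) = max -> 16.383539


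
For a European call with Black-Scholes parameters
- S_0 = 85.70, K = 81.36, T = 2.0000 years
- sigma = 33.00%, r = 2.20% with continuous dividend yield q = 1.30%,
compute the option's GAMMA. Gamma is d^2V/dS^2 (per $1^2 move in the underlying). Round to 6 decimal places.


Answer: Gamma = 0.009030

Derivation:
d1 = 0.3832713184; d2 = -0.0834191572
phi(d1) = 0.3706908008; exp(-qT) = 0.9743350896; exp(-rT) = 0.9569539575
Gamma = exp(-qT) * phi(d1) / (S * sigma * sqrt(T)) = 0.9743350896 * 0.3706908008 / (85.7000 * 0.3300 * 1.4142135624) = 0.009030


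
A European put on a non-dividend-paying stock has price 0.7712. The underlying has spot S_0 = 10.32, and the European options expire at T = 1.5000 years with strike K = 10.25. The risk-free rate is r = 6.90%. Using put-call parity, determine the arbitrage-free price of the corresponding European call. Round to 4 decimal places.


Put-call parity: C - P = S_0 * exp(-qT) - K * exp(-rT).
S_0 * exp(-qT) = 10.3200 * 1.00000000 = 10.32000000
K * exp(-rT) = 10.2500 * 0.90167602 = 9.24217923
C = P + S*exp(-qT) - K*exp(-rT)
C = 0.7712 + 10.32000000 - 9.24217923 = 1.8490

Answer: Call price = 1.8490


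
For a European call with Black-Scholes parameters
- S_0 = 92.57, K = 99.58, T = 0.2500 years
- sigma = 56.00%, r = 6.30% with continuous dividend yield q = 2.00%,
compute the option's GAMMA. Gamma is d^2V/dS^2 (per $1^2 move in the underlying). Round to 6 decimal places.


d1 = -0.0823079505; d2 = -0.3623079505
phi(d1) = 0.3975932296; exp(-qT) = 0.9950124792; exp(-rT) = 0.9843733826
Gamma = exp(-qT) * phi(d1) / (S * sigma * sqrt(T)) = 0.9950124792 * 0.3975932296 / (92.5700 * 0.5600 * 0.5000000000) = 0.015263

Answer: Gamma = 0.015263


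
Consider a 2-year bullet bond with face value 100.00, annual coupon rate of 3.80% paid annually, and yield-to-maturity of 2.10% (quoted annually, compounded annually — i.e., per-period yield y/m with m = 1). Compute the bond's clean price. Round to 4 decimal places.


Answer: Price = 103.2958

Derivation:
Coupon per period c = face * coupon_rate / m = 3.800000
Periods per year m = 1; per-period yield y/m = 0.021000
Number of cashflows N = 2
Cashflows (t years, CF_t, discount factor 1/(1+y/m)^(m*t), PV):
  t = 1.0000: CF_t = 3.800000, DF = 0.979432, PV = 3.721841
  t = 2.0000: CF_t = 103.800000, DF = 0.959287, PV = 99.573981
Price P = sum_t PV_t = 103.295822


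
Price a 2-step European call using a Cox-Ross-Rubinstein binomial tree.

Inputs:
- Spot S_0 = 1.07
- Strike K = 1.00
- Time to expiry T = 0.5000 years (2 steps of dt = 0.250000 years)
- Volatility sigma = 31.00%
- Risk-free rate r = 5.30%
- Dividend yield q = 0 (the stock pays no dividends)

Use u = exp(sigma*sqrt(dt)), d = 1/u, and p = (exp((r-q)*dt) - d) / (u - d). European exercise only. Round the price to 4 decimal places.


Answer: Price = V(0,0) = 0.1477

Derivation:
dt = T/N = 0.250000
u = exp(sigma*sqrt(dt)) = 1.167658; d = 1/u = 0.856415
p = (exp((r-q)*dt) - d) / (u - d) = 0.504182
Discount per step: exp(-r*dt) = 0.986837
Stock lattice S(k, i) with i counting down-moves:
  k=0: S(0,0) = 1.0700
  k=1: S(1,0) = 1.2494; S(1,1) = 0.9164
  k=2: S(2,0) = 1.4589; S(2,1) = 1.0700; S(2,2) = 0.7848
Terminal payoffs V(N, i) = max(S_T - K, 0):
  V(2,0) = 0.458865; V(2,1) = 0.070000; V(2,2) = 0.000000
Backward induction: V(k, i) = exp(-r*dt) * [p * V(k+1, i) + (1-p) * V(k+1, i+1)].
  V(1,0) = exp(-r*dt) * [p*0.458865 + (1-p)*0.070000] = 0.262557
  V(1,1) = exp(-r*dt) * [p*0.070000 + (1-p)*0.000000] = 0.034828
  V(0,0) = exp(-r*dt) * [p*0.262557 + (1-p)*0.034828] = 0.147675


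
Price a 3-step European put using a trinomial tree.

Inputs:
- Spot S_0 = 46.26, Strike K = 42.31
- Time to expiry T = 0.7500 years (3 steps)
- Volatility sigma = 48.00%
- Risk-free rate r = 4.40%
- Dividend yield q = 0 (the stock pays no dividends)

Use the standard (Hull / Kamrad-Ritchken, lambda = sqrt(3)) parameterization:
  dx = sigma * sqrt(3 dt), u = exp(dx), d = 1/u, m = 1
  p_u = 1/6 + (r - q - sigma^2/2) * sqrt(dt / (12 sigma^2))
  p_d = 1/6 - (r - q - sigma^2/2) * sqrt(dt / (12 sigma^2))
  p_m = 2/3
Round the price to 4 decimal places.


Answer: Price = V(0,0) = 4.7389

Derivation:
dt = T/N = 0.250000; dx = sigma*sqrt(3*dt) = 0.415692
u = exp(dx) = 1.515419; d = 1/u = 0.659883
p_u = 0.145257, p_m = 0.666667, p_d = 0.188077
Discount per step: exp(-r*dt) = 0.989060
Stock lattice S(k, j) with j the centered position index:
  k=0: S(0,+0) = 46.2600
  k=1: S(1,-1) = 30.5262; S(1,+0) = 46.2600; S(1,+1) = 70.1033
  k=2: S(2,-2) = 20.1437; S(2,-1) = 30.5262; S(2,+0) = 46.2600; S(2,+1) = 70.1033; S(2,+2) = 106.2359
  k=3: S(3,-3) = 13.2925; S(3,-2) = 20.1437; S(3,-1) = 30.5262; S(3,+0) = 46.2600; S(3,+1) = 70.1033; S(3,+2) = 106.2359; S(3,+3) = 160.9919
Terminal payoffs V(N, j) = max(K - S_T, 0):
  V(3,-3) = 29.017485; V(3,-2) = 22.166266; V(3,-1) = 11.783796; V(3,+0) = 0.000000; V(3,+1) = 0.000000; V(3,+2) = 0.000000; V(3,+3) = 0.000000
Backward induction: V(k, j) = exp(-r*dt) * [p_u * V(k+1, j+1) + p_m * V(k+1, j) + p_d * V(k+1, j-1)]
  V(2,-2) = exp(-r*dt) * [p_u*11.783796 + p_m*22.166266 + p_d*29.017485] = 21.706608
  V(2,-1) = exp(-r*dt) * [p_u*0.000000 + p_m*11.783796 + p_d*22.166266] = 11.893275
  V(2,+0) = exp(-r*dt) * [p_u*0.000000 + p_m*0.000000 + p_d*11.783796] = 2.192013
  V(2,+1) = exp(-r*dt) * [p_u*0.000000 + p_m*0.000000 + p_d*0.000000] = 0.000000
  V(2,+2) = exp(-r*dt) * [p_u*0.000000 + p_m*0.000000 + p_d*0.000000] = 0.000000
  V(1,-1) = exp(-r*dt) * [p_u*2.192013 + p_m*11.893275 + p_d*21.706608] = 12.194878
  V(1,+0) = exp(-r*dt) * [p_u*0.000000 + p_m*2.192013 + p_d*11.893275] = 3.657733
  V(1,+1) = exp(-r*dt) * [p_u*0.000000 + p_m*0.000000 + p_d*2.192013] = 0.407757
  V(0,+0) = exp(-r*dt) * [p_u*0.407757 + p_m*3.657733 + p_d*12.194878] = 4.738875


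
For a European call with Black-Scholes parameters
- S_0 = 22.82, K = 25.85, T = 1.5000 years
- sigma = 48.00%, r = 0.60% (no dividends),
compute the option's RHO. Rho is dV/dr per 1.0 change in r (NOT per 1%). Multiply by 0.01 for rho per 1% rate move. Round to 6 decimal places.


Answer: Rho = 11.982425

Derivation:
d1 = 0.0971745640; d2 = -0.4907029742
phi(d1) = 0.3970631348; exp(-qT) = 1.0000000000; exp(-rT) = 0.9910403788
N(d2) = 0.3118182713
Rho = K*T*exp(-rT)*N(d2) = 25.8500 * 1.5000 * 0.9910403788 * 0.3118182713 = 11.982425


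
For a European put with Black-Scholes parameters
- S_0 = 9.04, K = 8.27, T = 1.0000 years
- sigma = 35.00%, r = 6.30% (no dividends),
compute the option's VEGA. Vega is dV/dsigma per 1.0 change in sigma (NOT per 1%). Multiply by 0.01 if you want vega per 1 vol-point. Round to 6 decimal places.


Answer: Vega = 2.995356

Derivation:
d1 = 0.6093561868; d2 = 0.2593561868
phi(d1) = 0.3313447137; exp(-qT) = 1.0000000000; exp(-rT) = 0.9389434737
Vega = S * exp(-qT) * phi(d1) * sqrt(T) = 9.0400 * 1.0000000000 * 0.3313447137 * 1.0000000000 = 2.995356


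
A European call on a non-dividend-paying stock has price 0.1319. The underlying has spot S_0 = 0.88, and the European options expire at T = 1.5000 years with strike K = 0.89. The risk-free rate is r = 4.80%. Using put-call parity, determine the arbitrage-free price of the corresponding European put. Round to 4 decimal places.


Answer: Put price = 0.0801

Derivation:
Put-call parity: C - P = S_0 * exp(-qT) - K * exp(-rT).
S_0 * exp(-qT) = 0.8800 * 1.00000000 = 0.88000000
K * exp(-rT) = 0.8900 * 0.93053090 = 0.82817250
P = C - S*exp(-qT) + K*exp(-rT)
P = 0.1319 - 0.88000000 + 0.82817250 = 0.0801


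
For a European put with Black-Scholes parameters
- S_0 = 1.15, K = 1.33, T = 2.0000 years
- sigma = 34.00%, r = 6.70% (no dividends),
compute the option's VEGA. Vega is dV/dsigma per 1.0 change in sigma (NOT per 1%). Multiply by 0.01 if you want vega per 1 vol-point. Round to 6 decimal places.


d1 = 0.2166720761; d2 = -0.2641605351
phi(d1) = 0.3896868046; exp(-qT) = 1.0000000000; exp(-rT) = 0.8745900646
Vega = S * exp(-qT) * phi(d1) * sqrt(T) = 1.1500 * 1.0000000000 * 0.3896868046 * 1.4142135624 = 0.633765

Answer: Vega = 0.633765


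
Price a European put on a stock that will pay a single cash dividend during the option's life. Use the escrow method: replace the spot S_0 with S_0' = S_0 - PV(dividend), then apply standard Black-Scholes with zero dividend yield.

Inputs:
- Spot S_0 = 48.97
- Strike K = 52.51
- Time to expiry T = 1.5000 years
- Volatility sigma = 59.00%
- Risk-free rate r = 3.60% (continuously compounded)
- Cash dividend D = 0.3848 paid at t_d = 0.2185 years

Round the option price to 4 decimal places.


PV(D) = D * exp(-r * t_d) = 0.3848 * 0.99216486 = 0.38178504
S_0' = S_0 - PV(D) = 48.9700 - 0.38178504 = 48.58821496
d1 = (ln(S_0'/K) + (r + sigma^2/2)*T) / (sigma*sqrt(T)) = 0.32860857
d2 = d1 - sigma*sqrt(T) = -0.39399090
exp(-rT) = 0.94743211
N(-d1) = 0.37122578; N(-d2) = 0.65320612
P = K * exp(-rT) * N(-d2) - S_0' * N(-d1) = 52.5100 * 0.94743211 * 0.65320612 - 48.58821496 * 0.37122578 = 14.4596

Answer: Price = 14.4596
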